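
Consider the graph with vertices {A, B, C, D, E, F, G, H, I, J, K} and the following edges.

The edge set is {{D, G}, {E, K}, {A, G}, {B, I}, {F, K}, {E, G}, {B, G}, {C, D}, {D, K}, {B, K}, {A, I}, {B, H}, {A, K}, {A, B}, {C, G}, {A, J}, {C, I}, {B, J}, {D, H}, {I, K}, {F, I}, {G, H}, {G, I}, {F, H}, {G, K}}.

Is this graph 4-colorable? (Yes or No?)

A, B, G, I, K are pairwise adjacent (a clique of size 5), so at least 5 colors are needed.
So 4 colors are not enough.

No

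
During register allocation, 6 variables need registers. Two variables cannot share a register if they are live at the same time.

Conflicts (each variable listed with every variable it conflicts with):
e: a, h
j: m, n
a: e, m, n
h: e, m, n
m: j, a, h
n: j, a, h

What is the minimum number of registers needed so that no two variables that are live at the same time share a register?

e and h conflict, so at least 2 registers are needed.
Using 2 registers: e=1, j=2, a=2, h=2, m=1, n=1. Every pair that conflicts lands in different registers.

2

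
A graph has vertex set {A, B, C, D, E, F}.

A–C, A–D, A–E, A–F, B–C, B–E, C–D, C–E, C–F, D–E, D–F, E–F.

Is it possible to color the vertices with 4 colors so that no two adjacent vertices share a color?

A, C, D, E, F are pairwise adjacent (a clique of size 5), so at least 5 colors are needed.
So 4 colors are not enough.

No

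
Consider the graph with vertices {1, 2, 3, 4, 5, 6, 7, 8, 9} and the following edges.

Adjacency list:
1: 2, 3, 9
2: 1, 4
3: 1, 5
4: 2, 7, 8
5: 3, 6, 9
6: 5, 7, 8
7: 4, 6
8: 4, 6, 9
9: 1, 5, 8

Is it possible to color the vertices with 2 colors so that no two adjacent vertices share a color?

No

The cycle 9-8-4-2-1-9 has odd length 5, so it cannot be 2-colored; at least 3 colors are needed.
So 2 colors are not enough.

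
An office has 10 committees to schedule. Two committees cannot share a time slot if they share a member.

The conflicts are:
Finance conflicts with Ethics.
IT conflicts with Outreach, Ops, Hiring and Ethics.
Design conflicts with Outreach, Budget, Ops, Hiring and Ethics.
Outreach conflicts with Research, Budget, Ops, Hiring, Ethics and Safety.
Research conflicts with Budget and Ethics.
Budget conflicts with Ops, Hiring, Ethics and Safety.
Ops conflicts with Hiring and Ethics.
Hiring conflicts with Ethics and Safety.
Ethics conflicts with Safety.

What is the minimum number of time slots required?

Design, Outreach, Budget, Ops, Hiring, Ethics pairwise conflict, so at least 6 time slots are needed.
A valid assignment using 6 time slots: Finance=2, IT=4, Design=6, Outreach=2, Research=3, Budget=4, Ops=5, Hiring=3, Ethics=1, Safety=5. Each listed conflict is separated.

6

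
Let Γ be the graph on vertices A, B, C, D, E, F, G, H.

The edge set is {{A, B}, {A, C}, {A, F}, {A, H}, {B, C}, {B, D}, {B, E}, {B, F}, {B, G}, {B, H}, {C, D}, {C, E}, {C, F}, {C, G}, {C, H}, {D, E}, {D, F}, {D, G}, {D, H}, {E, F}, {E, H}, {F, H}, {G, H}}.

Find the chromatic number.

6

B, C, D, E, F, H are pairwise adjacent (a clique of size 6), so at least 6 colors are needed.
6 colors suffice: color 1 → {B}; color 2 → {H}; color 3 → {C}; color 4 → {A, D}; color 5 → {F, G}; color 6 → {E}. Every edge joins two different colors.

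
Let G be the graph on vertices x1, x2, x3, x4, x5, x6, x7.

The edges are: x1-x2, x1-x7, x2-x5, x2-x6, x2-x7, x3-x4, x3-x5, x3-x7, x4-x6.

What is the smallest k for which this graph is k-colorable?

3

x1, x2, x7 form a triangle, so at least 3 colors are needed.
3 colors suffice: x1=green, x2=red, x3=red, x4=blue, x5=blue, x6=green, x7=blue. No two adjacent vertices share a color.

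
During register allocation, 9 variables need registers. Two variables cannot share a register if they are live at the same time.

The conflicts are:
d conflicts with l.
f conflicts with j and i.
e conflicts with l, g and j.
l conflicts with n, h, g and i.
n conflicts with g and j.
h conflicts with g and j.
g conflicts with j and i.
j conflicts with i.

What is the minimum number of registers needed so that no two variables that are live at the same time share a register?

l, h, g all conflict with each other, so at least 3 registers are needed.
3 registers suffice: register 1 → {d, f, g}; register 2 → {l, j}; register 3 → {e, n, h, i}. Each listed conflict is separated.

3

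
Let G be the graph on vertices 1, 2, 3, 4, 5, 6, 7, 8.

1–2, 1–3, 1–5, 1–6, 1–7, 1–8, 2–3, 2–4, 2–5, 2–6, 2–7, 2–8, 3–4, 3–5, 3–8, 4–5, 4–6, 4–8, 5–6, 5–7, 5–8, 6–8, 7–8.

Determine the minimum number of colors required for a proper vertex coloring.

1, 2, 5, 7, 8 form a clique, so at least 5 colors are needed.
5 colors suffice: color red → {5}; color blue → {2}; color green → {8}; color yellow → {1, 4}; color purple → {3, 6, 7}. Every edge joins two different colors.

5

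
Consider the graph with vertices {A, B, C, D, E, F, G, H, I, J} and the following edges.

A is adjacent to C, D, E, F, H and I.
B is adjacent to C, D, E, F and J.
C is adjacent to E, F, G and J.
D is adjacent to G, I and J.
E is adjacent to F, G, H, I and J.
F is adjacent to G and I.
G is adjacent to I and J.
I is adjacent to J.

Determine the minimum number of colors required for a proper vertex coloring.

A, E, F, I are pairwise adjacent (a clique of size 4), so at least 4 colors are needed.
4 colors suffice: color red → {D, E}; color blue → {A, B, G}; color green → {F, H, J}; color yellow → {C, I}. Each edge has distinct colors on its endpoints.

4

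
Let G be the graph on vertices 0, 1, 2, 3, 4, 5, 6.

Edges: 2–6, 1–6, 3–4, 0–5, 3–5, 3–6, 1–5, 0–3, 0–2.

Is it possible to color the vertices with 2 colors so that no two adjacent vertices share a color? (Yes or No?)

0, 3, 5 are mutually adjacent, so at least 3 colors are needed.
So 2 colors are not enough.

No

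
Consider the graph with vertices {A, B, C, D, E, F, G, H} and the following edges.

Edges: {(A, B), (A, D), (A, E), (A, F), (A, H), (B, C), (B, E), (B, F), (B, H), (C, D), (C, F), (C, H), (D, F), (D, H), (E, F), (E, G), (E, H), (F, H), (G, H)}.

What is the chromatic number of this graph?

5

A, B, E, F, H form a clique, so at least 5 colors are needed.
5 colors suffice: color 1 → {H}; color 2 → {F, G}; color 3 → {A, C}; color 4 → {B, D}; color 5 → {E}. Each edge has distinct colors on its endpoints.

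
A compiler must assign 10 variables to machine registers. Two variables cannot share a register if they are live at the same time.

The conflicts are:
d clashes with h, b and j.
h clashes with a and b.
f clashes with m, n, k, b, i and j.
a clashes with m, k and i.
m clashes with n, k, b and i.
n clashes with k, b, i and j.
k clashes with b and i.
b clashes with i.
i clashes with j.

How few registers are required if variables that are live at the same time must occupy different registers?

6

f, m, n, k, b, i all conflict with each other, so at least 6 registers are needed.
6 registers suffice: register 1 → {a, b, j}; register 2 → {d, i}; register 3 → {h, f}; register 4 → {n}; register 5 → {m}; register 6 → {k}. No two conflicting variables share a register.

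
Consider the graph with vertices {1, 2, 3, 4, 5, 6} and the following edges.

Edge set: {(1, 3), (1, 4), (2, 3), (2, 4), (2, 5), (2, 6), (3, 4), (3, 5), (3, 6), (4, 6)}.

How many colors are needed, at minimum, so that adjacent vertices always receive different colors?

2, 3, 4, 6 are mutually adjacent (a clique of size 4), so at least 4 colors are needed.
4 colors suffice: color red → {3}; color blue → {4, 5}; color green → {1, 2}; color yellow → {6}. Every edge joins two different colors.

4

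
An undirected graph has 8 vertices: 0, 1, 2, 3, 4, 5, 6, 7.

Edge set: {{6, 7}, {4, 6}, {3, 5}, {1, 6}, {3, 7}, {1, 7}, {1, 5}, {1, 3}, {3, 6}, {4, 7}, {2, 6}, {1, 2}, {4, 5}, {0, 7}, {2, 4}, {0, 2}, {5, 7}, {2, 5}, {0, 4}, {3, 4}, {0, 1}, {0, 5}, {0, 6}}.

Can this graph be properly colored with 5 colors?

Yes

The chromatic number is 4. 0, 1, 2, 6 are pairwise adjacent (a clique of size 4), so at least 4 colors are needed.
4 colors suffice: 0=c, 1=a, 2=b, 3=c, 4=a, 5=d, 6=d, 7=b.
Since 5 ≥ 4, a proper 5-coloring certainly exists.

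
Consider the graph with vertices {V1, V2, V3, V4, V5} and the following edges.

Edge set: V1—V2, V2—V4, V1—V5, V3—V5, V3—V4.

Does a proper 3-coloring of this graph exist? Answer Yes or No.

Yes

The chromatic number is 3. The cycle V1-V5-V3-V4-V2-V1 has odd length 5, so it cannot be 2-colored; at least 3 colors are needed.
3 colors suffice: color 1 → {V2, V3}; color 2 → {V4, V5}; color 3 → {V1}.
That is already a proper 3-coloring.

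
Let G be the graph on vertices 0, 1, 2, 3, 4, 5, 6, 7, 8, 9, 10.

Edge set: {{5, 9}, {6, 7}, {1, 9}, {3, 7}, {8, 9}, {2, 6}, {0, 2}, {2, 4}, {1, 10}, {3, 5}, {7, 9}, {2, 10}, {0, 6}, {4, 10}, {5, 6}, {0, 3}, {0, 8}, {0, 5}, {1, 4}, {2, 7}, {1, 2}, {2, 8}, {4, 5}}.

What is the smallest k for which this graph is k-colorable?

4

1, 2, 4, 10 are mutually adjacent (a clique of size 4), so at least 4 colors are needed.
4 colors suffice: 0=blue, 1=green, 2=red, 3=green, 4=blue, 5=red, 6=green, 7=yellow, 8=green, 9=blue, 10=yellow. No two adjacent vertices share a color.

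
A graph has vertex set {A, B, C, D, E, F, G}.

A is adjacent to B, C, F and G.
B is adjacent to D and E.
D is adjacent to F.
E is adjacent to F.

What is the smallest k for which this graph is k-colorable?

2

B and D are adjacent, so at least 2 colors are needed.
One proper 2-coloring: A=1, B=2, C=2, D=1, E=1, F=2, G=2. Every edge joins two different colors.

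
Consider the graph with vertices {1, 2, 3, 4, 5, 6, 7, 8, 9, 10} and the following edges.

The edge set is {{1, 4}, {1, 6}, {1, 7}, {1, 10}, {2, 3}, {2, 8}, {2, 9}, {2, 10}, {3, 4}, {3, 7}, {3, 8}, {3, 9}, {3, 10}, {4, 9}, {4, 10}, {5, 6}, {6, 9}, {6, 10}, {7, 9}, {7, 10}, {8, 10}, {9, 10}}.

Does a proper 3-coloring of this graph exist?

3, 4, 9, 10 are pairwise adjacent (a clique of size 4), so at least 4 colors are needed.
So 3 colors are not enough.

No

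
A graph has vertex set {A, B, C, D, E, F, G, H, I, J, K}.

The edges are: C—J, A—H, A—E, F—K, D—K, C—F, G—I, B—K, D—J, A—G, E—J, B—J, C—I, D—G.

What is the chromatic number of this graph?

The cycle D-G-A-E-J-D has odd length 5, so it cannot be 2-colored; at least 3 colors are needed.
A valid assignment using 3 colors: A=1, B=2, C=2, D=3, E=2, F=3, G=2, H=2, I=1, J=1, K=1. Each edge has distinct colors on its endpoints.

3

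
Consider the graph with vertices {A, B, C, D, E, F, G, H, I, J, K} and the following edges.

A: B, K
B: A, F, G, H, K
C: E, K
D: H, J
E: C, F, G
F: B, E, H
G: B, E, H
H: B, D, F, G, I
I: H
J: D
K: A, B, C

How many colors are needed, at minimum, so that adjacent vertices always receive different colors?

B, G, H are pairwise adjacent, so at least 3 colors are needed.
A valid assignment using 3 colors: A=3, B=2, C=2, D=2, E=1, F=3, G=3, H=1, I=2, J=1, K=1. No two adjacent vertices share a color.

3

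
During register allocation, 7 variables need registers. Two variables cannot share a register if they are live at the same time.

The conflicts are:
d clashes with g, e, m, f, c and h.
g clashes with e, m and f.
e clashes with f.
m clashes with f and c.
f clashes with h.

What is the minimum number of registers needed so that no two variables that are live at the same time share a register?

4

d, g, e, f all conflict with each other, so at least 4 registers are needed.
4 registers suffice: register 1 → {d}; register 2 → {f, c}; register 3 → {e, m, h}; register 4 → {g}. Every pair that conflicts lands in different registers.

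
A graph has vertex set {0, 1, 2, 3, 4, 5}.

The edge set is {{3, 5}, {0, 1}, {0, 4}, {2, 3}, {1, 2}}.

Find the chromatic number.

2

0 and 4 are adjacent, so at least 2 colors are needed.
2 colors suffice: color a → {1, 3, 4}; color b → {0, 2, 5}. No two adjacent vertices share a color.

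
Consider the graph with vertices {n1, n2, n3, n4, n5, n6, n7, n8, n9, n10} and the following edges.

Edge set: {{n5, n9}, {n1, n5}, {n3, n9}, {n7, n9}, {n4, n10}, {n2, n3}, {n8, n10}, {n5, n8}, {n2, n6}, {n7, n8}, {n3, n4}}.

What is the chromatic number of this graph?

n8 and n10 are adjacent, so at least 2 colors are needed.
A valid assignment using 2 colors: n1=red, n2=red, n3=blue, n4=red, n5=blue, n6=blue, n7=blue, n8=red, n9=red, n10=blue. No two adjacent vertices share a color.

2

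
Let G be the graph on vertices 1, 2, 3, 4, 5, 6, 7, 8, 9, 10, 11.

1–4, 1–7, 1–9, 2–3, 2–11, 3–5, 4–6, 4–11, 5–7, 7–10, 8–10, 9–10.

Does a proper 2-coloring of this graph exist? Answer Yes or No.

The cycle 3-5-7-1-4-11-2-3 has odd length 7, so it cannot be 2-colored; at least 3 colors are needed.
So 2 colors are not enough.

No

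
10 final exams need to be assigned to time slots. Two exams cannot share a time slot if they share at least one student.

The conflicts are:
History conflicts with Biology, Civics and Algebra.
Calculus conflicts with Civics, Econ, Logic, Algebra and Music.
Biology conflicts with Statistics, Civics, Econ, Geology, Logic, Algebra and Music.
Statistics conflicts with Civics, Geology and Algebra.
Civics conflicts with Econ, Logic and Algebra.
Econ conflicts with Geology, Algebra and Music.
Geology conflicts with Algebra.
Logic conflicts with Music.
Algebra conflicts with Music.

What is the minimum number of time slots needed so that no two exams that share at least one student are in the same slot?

Calculus, Econ, Algebra, Music pairwise conflict, so at least 4 time slots are needed.
4 time slots suffice: time slot 1 → {Logic, Algebra}; time slot 2 → {Calculus, Biology}; time slot 3 → {Civics, Geology, Music}; time slot 4 → {History, Statistics, Econ}. Each listed conflict is separated.

4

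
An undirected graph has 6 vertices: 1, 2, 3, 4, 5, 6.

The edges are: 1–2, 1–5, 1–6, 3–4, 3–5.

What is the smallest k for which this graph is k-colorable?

1 and 2 are adjacent, so at least 2 colors are needed.
2 colors suffice: color a → {1, 3}; color b → {2, 4, 5, 6}. Every edge joins two different colors.

2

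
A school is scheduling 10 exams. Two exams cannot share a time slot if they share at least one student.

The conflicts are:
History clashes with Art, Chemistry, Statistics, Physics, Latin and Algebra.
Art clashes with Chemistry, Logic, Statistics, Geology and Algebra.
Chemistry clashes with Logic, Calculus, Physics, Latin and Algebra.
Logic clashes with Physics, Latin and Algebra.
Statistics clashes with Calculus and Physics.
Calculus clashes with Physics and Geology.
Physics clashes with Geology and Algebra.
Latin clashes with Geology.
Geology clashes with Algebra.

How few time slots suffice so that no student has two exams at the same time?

4

Art, Chemistry, Logic, Algebra all conflict with each other, so at least 4 time slots are needed.
4 time slots suffice: History=4, Art=2, Chemistry=1, Logic=4, Statistics=1, Calculus=3, Physics=2, Latin=2, Geology=1, Algebra=3. Every pair that conflicts lands in different time slots.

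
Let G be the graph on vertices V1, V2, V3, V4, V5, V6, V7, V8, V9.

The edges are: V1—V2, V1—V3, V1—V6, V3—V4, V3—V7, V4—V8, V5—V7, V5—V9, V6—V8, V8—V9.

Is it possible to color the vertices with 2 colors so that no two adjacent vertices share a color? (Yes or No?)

The cycle V8-V6-V1-V3-V4-V8 has odd length 5, so it cannot be 2-colored; at least 3 colors are needed.
So 2 colors are not enough.

No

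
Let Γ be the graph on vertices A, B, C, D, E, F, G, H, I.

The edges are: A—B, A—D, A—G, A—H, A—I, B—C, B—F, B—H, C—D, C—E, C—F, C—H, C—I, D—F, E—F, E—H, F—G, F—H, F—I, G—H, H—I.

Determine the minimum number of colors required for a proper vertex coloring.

C, E, F, H are mutually adjacent (a clique of size 4), so at least 4 colors are needed.
4 colors suffice: A=blue, B=yellow, C=green, D=red, E=yellow, F=blue, G=green, H=red, I=yellow. Each edge has distinct colors on its endpoints.

4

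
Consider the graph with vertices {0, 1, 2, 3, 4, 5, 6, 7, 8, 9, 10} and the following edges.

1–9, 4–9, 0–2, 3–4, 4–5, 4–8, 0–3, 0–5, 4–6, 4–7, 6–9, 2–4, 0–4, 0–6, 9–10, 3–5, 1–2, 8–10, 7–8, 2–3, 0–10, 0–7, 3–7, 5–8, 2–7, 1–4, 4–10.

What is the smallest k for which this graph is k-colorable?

5

0, 2, 3, 4, 7 are mutually adjacent (a clique of size 5), so at least 5 colors are needed.
5 colors suffice: color red → {4}; color blue → {0, 8, 9}; color green → {2, 5, 6, 10}; color yellow → {1, 7}; color purple → {3}. Every edge joins two different colors.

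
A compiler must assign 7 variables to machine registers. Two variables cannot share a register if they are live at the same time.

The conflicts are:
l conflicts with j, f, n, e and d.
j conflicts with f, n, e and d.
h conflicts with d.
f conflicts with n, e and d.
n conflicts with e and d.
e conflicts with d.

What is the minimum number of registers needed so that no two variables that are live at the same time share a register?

6

l, j, f, n, e, d all conflict with each other, so at least 6 registers are needed.
6 registers suffice: l=2, j=4, h=2, f=3, n=6, e=5, d=1. Each listed conflict is separated.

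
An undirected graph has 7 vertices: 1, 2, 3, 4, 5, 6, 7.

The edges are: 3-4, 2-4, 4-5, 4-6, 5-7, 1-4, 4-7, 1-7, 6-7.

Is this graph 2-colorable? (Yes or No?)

No

1, 4, 7 are pairwise adjacent, so at least 3 colors are needed.
So 2 colors are not enough.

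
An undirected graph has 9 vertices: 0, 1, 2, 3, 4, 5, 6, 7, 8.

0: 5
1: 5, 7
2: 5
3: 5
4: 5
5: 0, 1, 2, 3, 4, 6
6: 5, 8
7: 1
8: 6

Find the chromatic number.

5 and 6 are adjacent, so at least 2 colors are needed.
2 colors suffice: color a → {5, 7, 8}; color b → {0, 1, 2, 3, 4, 6}. Every edge joins two different colors.

2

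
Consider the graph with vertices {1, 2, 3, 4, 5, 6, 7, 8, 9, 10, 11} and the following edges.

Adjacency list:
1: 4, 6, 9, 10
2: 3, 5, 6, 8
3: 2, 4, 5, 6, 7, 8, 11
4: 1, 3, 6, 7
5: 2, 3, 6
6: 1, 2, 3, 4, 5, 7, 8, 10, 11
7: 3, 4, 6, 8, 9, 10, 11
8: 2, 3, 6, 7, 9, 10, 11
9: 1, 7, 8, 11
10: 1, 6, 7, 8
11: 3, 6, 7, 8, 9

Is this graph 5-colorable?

The chromatic number is 5. 3, 6, 7, 8, 11 are mutually adjacent (a clique of size 5), so at least 5 colors are needed.
5 colors suffice: color a → {6, 9}; color b → {1, 2, 7}; color c → {4, 5, 8}; color d → {3, 10}; color e → {11}.
That is already a proper 5-coloring.

Yes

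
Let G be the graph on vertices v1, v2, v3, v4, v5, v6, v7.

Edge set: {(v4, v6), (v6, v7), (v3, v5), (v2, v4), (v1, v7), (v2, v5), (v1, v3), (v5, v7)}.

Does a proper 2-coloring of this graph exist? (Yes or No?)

The cycle v4-v2-v5-v7-v6-v4 has odd length 5, so it cannot be 2-colored; at least 3 colors are needed.
So 2 colors are not enough.

No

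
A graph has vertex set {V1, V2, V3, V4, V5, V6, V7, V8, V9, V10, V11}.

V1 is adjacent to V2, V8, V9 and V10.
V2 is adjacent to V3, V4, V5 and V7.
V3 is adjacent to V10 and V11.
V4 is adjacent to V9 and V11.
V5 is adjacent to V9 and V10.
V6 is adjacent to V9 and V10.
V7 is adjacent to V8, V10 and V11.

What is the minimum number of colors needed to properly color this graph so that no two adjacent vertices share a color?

2

V5 and V9 are adjacent, so at least 2 colors are needed.
2 colors suffice: color 1 → {V2, V8, V9, V10, V11}; color 2 → {V1, V3, V4, V5, V6, V7}. Every edge joins two different colors.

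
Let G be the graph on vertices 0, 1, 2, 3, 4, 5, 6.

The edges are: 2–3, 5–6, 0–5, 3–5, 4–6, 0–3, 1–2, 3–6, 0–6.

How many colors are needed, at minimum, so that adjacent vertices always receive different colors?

4

0, 3, 5, 6 form a clique, so at least 4 colors are needed.
One proper 4-coloring: 0=d, 1=a, 2=b, 3=a, 4=a, 5=c, 6=b. Every edge joins two different colors.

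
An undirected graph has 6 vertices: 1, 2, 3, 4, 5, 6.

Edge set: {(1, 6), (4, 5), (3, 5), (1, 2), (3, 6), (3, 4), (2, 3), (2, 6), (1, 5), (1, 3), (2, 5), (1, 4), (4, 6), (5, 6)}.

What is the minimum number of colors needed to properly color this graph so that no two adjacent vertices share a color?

1, 3, 4, 5, 6 are pairwise adjacent (a clique of size 5), so at least 5 colors are needed.
5 colors suffice: color a → {6}; color b → {5}; color c → {3}; color d → {1}; color e → {2, 4}. Every edge joins two different colors.

5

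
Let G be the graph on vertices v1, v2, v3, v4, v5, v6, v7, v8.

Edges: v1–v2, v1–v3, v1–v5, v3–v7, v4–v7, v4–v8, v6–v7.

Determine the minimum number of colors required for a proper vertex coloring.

v1 and v3 are adjacent, so at least 2 colors are needed.
2 colors suffice: v1=1, v2=2, v3=2, v4=2, v5=2, v6=2, v7=1, v8=1. No two adjacent vertices share a color.

2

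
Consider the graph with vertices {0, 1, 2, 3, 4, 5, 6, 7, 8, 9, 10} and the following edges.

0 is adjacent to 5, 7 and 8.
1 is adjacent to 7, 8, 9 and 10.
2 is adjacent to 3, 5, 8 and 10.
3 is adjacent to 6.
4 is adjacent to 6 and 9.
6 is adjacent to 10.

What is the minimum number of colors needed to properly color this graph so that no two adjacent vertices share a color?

3

The cycle 9-4-6-10-1-9 has odd length 5, so it cannot be 2-colored; at least 3 colors are needed.
3 colors suffice: color a → {0, 1, 2, 6}; color b → {3, 5, 7, 8, 9, 10}; color c → {4}. Each edge has distinct colors on its endpoints.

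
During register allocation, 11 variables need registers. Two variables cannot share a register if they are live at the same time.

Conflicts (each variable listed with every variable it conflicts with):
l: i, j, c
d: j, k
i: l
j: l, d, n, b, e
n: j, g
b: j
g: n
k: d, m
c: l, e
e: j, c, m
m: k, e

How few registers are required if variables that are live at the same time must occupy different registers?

3

The cycle k-d-j-e-m-k has odd length 5, so it cannot be 2-colored; at least 3 registers are needed.
Using 3 registers: l=2, d=2, i=1, j=1, n=2, b=2, g=1, k=1, c=1, e=2, m=3. Every pair that conflicts lands in different registers.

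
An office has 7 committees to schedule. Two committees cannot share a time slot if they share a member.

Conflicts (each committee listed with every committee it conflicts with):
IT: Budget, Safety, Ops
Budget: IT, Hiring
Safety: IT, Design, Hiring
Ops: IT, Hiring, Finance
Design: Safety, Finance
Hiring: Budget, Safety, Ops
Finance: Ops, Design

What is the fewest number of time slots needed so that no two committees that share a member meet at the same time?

3

The cycle Finance-Ops-Hiring-Safety-Design-Finance has odd length 5, so it cannot be 2-colored; at least 3 time slots are needed.
Using 3 time slots: IT=2, Budget=1, Safety=1, Ops=1, Design=3, Hiring=2, Finance=2. Every pair that conflicts lands in different time slots.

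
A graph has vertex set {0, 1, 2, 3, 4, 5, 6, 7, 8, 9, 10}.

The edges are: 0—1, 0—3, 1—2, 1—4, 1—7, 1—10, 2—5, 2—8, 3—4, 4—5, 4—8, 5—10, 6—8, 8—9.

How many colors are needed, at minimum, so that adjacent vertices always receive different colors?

2

1 and 10 are adjacent, so at least 2 colors are needed.
A valid assignment using 2 colors: 0=b, 1=a, 2=b, 3=a, 4=b, 5=a, 6=b, 7=b, 8=a, 9=b, 10=b. Each edge has distinct colors on its endpoints.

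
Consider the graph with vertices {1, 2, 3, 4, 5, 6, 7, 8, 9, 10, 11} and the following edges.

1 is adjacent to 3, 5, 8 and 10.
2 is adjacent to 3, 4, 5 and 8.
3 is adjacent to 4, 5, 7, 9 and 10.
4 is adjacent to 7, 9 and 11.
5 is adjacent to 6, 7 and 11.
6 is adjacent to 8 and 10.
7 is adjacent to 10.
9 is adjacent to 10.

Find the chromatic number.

3, 9, 10 form a triangle, so at least 3 colors are needed.
A valid assignment using 3 colors: 1=c, 2=c, 3=a, 4=b, 5=b, 6=a, 7=c, 8=b, 9=c, 10=b, 11=a. No two adjacent vertices share a color.

3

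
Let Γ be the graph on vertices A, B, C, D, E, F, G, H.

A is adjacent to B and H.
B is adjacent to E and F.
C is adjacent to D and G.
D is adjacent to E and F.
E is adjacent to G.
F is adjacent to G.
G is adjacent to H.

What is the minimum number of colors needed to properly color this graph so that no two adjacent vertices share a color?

3

The cycle A-H-G-E-B-A has odd length 5, so it cannot be 2-colored; at least 3 colors are needed.
3 colors suffice: color 1 → {B, D, G}; color 2 → {C, E, F, H}; color 3 → {A}. Every edge joins two different colors.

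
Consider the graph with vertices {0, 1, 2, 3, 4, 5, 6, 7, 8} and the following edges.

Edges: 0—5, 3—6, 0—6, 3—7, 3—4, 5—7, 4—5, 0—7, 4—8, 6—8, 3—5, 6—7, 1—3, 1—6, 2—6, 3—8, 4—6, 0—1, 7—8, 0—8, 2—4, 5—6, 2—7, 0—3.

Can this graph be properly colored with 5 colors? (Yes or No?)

Yes

The chromatic number is 5. 0, 3, 5, 6, 7 are mutually adjacent (a clique of size 5), so at least 5 colors are needed.
5 colors suffice: color a → {6}; color b → {2, 3}; color c → {0, 4}; color d → {1, 7}; color e → {5, 8}.
That is already a proper 5-coloring.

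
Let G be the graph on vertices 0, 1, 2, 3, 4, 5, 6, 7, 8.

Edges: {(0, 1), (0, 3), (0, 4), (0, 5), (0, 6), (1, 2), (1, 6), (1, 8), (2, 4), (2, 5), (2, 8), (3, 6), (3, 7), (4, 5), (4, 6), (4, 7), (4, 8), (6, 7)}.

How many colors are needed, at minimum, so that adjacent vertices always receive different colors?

3, 6, 7 form a triangle, so at least 3 colors are needed.
3 colors suffice: color red → {1, 3, 4}; color blue → {5, 6, 8}; color green → {0, 2, 7}. Every edge joins two different colors.

3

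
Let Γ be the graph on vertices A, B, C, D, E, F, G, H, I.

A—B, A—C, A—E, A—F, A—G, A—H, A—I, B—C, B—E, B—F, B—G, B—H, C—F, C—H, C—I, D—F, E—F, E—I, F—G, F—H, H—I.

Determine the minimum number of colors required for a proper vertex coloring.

5

A, B, C, F, H are mutually adjacent (a clique of size 5), so at least 5 colors are needed.
5 colors suffice: A=2, B=3, C=4, D=2, E=4, F=1, G=4, H=5, I=1. Every edge joins two different colors.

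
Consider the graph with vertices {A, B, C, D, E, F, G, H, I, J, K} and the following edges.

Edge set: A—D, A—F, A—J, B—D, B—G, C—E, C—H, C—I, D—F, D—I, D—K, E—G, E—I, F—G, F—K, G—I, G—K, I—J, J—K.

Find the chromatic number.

3

A, D, F form a triangle, so at least 3 colors are needed.
A valid assignment using 3 colors: A=3, B=2, C=1, D=1, E=3, F=2, G=1, H=2, I=2, J=1, K=3. Each edge has distinct colors on its endpoints.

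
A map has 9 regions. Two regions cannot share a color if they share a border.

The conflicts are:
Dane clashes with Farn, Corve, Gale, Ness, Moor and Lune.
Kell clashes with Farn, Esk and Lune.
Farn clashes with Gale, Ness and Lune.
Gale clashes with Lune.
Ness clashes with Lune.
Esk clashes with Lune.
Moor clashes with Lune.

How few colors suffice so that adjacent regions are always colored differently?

Dane, Farn, Gale, Lune pairwise conflict, so at least 4 colors are needed.
4 colors suffice: color 1 → {Corve, Lune}; color 2 → {Dane, Kell}; color 3 → {Farn, Esk, Moor}; color 4 → {Gale, Ness}. Every pair that conflicts lands in different colors.

4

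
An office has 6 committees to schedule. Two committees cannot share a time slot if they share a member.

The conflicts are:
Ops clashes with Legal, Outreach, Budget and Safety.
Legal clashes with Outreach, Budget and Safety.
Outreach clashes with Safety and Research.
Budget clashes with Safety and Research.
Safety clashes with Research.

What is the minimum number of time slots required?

4

Ops, Legal, Budget, Safety are mutually in conflict, so at least 4 time slots are needed.
4 time slots suffice: Ops=3, Legal=4, Outreach=2, Budget=2, Safety=1, Research=3. Each listed conflict is separated.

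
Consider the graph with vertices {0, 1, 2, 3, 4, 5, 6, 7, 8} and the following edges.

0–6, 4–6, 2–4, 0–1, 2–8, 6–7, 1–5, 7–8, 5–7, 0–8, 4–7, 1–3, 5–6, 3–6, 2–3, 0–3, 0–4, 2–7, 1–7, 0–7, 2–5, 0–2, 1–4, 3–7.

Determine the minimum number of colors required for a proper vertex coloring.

0, 4, 6, 7 form a clique, so at least 4 colors are needed.
4 colors suffice: color red → {7}; color blue → {0, 5}; color green → {1, 2, 6}; color yellow → {3, 4, 8}. Every edge joins two different colors.

4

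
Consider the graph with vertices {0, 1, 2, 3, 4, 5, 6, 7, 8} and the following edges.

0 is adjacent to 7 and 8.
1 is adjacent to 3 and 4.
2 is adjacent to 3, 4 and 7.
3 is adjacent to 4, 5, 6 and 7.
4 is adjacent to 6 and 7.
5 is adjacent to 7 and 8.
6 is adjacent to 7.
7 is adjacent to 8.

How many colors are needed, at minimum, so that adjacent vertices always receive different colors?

4

2, 3, 4, 7 are mutually adjacent (a clique of size 4), so at least 4 colors are needed.
A valid assignment using 4 colors: 0=c, 1=a, 2=d, 3=b, 4=c, 5=c, 6=d, 7=a, 8=b. Every edge joins two different colors.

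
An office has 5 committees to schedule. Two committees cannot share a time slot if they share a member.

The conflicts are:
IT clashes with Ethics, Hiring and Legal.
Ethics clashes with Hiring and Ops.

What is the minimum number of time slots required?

IT, Ethics, Hiring pairwise conflict, so at least 3 time slots are needed.
3 time slots suffice: time slot 1 → {IT, Ops}; time slot 2 → {Ethics, Legal}; time slot 3 → {Hiring}. No two conflicting committees share a time slot.

3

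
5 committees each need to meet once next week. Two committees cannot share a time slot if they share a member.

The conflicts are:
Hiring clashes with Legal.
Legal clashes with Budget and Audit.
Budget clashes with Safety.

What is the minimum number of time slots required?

2

Hiring and Legal conflict, so at least 2 time slots are needed.
2 time slots suffice: time slot 1 → {Legal, Safety}; time slot 2 → {Hiring, Budget, Audit}. Every pair that conflicts lands in different time slots.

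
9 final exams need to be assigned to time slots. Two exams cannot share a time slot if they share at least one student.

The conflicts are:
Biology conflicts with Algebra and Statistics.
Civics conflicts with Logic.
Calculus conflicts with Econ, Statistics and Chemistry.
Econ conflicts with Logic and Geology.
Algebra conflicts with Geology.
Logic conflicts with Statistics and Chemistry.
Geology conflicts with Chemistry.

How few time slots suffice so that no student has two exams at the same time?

Civics and Logic conflict, so at least 2 time slots are needed.
A valid assignment using 2 time slots: Biology=1, Civics=2, Calculus=1, Econ=2, Algebra=2, Logic=1, Statistics=2, Geology=1, Chemistry=2. Each listed conflict is separated.

2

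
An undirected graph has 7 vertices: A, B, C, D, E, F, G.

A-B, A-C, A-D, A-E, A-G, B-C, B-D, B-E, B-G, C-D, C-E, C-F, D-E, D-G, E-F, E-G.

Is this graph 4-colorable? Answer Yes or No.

No

A, B, D, E, G are pairwise adjacent (a clique of size 5), so at least 5 colors are needed.
So 4 colors are not enough.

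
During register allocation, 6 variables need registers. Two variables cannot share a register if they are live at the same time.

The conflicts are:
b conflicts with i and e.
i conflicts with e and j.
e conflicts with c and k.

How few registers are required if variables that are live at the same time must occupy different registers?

b, i, e pairwise conflict, so at least 3 registers are needed.
3 registers suffice: register 1 → {e, j}; register 2 → {i, c, k}; register 3 → {b}. Every pair that conflicts lands in different registers.

3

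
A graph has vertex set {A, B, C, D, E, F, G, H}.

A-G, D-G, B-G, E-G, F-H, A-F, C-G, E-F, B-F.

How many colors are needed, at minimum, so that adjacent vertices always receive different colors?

F and H are adjacent, so at least 2 colors are needed.
One proper 2-coloring: A=2, B=2, C=2, D=2, E=2, F=1, G=1, H=2. Each edge has distinct colors on its endpoints.

2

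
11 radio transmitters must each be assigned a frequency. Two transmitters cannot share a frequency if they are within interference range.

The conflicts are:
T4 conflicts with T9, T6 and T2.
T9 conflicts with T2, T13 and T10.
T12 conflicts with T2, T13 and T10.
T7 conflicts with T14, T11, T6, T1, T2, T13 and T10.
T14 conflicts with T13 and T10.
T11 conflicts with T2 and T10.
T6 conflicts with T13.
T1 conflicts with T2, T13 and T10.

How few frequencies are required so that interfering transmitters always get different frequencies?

T4, T9, T2 all conflict with each other, so at least 3 frequencies are needed.
3 frequencies suffice: frequency 1 → {T4, T12, T7}; frequency 2 → {T2, T13, T10}; frequency 3 → {T9, T14, T11, T6, T1}. No two conflicting transmitters share a frequency.

3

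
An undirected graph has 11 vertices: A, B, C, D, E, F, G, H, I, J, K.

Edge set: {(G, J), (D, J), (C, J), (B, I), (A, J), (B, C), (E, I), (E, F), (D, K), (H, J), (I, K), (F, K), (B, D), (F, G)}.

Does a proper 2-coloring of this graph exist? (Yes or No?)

The cycle F-G-J-D-K-F has odd length 5, so it cannot be 2-colored; at least 3 colors are needed.
So 2 colors are not enough.

No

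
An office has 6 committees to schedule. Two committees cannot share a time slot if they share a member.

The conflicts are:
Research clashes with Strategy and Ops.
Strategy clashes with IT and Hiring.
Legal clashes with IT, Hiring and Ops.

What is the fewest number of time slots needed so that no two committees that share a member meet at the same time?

The cycle Research-Strategy-Hiring-Legal-Ops-Research has odd length 5, so it cannot be 2-colored; at least 3 time slots are needed.
3 time slots suffice: time slot 1 → {Strategy, Legal}; time slot 2 → {Research, IT, Hiring}; time slot 3 → {Ops}. Every pair that conflicts lands in different time slots.

3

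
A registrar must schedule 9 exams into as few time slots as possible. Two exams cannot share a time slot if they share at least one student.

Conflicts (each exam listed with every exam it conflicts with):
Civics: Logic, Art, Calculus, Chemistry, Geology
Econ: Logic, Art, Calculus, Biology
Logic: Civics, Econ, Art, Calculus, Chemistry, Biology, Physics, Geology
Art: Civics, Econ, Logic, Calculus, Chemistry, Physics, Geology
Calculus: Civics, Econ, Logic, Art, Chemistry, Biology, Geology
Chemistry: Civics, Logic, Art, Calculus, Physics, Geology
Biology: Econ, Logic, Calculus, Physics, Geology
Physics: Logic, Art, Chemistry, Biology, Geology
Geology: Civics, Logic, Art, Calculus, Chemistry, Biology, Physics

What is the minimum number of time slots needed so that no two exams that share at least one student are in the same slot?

6

Civics, Logic, Art, Calculus, Chemistry, Geology all conflict with each other, so at least 6 time slots are needed.
6 time slots suffice: Civics=6, Econ=2, Logic=1, Art=3, Calculus=4, Chemistry=5, Biology=3, Physics=4, Geology=2. No two conflicting exams share a time slot.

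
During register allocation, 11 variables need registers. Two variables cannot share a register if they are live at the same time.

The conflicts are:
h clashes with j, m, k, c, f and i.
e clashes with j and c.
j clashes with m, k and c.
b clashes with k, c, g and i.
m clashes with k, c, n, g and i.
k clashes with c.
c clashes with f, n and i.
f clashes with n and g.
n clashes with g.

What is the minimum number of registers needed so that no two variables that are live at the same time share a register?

h, j, m, k, c pairwise conflict, so at least 5 registers are needed.
5 registers suffice: h=3, e=2, j=4, b=2, m=2, k=5, c=1, f=2, n=3, g=1, i=4. Each listed conflict is separated.

5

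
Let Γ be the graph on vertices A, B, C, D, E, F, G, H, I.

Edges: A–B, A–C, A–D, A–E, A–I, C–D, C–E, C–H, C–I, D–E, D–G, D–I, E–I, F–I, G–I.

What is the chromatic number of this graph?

5

A, C, D, E, I are pairwise adjacent (a clique of size 5), so at least 5 colors are needed.
5 colors suffice: A=blue, B=red, C=green, D=yellow, E=purple, F=blue, G=blue, H=red, I=red. No two adjacent vertices share a color.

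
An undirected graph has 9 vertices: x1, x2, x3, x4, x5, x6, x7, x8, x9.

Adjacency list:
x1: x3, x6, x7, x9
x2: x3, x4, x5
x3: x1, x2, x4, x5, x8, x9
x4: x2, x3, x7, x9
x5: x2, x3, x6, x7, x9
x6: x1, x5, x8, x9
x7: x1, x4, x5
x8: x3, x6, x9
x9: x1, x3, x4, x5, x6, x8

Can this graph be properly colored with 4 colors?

The chromatic number is 3. x3, x8, x9 form a triangle, so at least 3 colors are needed.
3 colors suffice: color 1 → {x3, x6, x7}; color 2 → {x2, x9}; color 3 → {x1, x4, x5, x8}.
Since 4 ≥ 3, a proper 4-coloring certainly exists.

Yes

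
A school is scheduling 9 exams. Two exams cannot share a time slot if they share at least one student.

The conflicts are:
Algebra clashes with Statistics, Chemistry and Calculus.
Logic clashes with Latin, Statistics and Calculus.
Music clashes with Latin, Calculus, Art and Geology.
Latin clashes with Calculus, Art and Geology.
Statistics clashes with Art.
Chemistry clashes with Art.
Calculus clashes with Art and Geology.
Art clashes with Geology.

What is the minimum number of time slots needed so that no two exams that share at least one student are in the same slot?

Music, Latin, Calculus, Art, Geology pairwise conflict, so at least 5 time slots are needed.
5 time slots suffice: time slot 1 → {Statistics, Chemistry, Calculus}; time slot 2 → {Algebra, Logic, Art}; time slot 3 → {Latin}; time slot 4 → {Geology}; time slot 5 → {Music}. Every pair that conflicts lands in different time slots.

5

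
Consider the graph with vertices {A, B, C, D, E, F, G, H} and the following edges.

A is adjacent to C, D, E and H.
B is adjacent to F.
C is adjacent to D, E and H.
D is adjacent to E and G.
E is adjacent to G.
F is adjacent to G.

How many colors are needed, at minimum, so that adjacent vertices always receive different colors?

A, C, D, E are pairwise adjacent (a clique of size 4), so at least 4 colors are needed.
One proper 4-coloring: A=yellow, B=blue, C=blue, D=red, E=green, F=red, G=blue, H=red. Each edge has distinct colors on its endpoints.

4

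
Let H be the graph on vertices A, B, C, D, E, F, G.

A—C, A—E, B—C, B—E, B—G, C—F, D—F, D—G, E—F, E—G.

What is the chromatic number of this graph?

3

B, E, G are pairwise adjacent, so at least 3 colors are needed.
One proper 3-coloring: A=2, B=2, C=1, D=1, E=1, F=2, G=3. Each edge has distinct colors on its endpoints.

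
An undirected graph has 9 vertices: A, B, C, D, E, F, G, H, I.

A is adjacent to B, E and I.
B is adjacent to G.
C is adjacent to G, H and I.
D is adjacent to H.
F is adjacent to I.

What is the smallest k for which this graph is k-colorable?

The cycle B-G-C-I-A-B has odd length 5, so it cannot be 2-colored; at least 3 colors are needed.
3 colors suffice: color 1 → {A, C, D, F}; color 2 → {B, E, H, I}; color 3 → {G}. Each edge has distinct colors on its endpoints.

3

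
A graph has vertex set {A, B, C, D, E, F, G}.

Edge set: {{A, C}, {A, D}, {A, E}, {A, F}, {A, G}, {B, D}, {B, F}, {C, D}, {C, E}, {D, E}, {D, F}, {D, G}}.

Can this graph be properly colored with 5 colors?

The chromatic number is 4. A, C, D, E are pairwise adjacent (a clique of size 4), so at least 4 colors are needed.
4 colors suffice: color 1 → {D}; color 2 → {A, B}; color 3 → {E, F, G}; color 4 → {C}.
Since 5 ≥ 4, a proper 5-coloring certainly exists.

Yes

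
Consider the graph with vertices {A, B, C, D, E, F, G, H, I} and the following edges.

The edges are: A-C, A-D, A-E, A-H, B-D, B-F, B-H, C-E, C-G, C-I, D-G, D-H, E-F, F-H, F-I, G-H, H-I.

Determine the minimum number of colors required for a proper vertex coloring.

A, D, H are pairwise adjacent, so at least 3 colors are needed.
One proper 3-coloring: A=3, B=3, C=2, D=2, E=1, F=2, G=3, H=1, I=3. No two adjacent vertices share a color.

3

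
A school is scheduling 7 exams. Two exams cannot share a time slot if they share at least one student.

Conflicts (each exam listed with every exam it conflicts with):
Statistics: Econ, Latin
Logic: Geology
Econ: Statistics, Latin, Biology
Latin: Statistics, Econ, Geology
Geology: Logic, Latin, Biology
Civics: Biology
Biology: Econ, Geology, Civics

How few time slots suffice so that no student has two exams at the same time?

Statistics, Econ, Latin all conflict with each other, so at least 3 time slots are needed.
3 time slots suffice: time slot 1 → {Econ, Geology, Civics}; time slot 2 → {Logic, Latin, Biology}; time slot 3 → {Statistics}. No two conflicting exams share a time slot.

3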